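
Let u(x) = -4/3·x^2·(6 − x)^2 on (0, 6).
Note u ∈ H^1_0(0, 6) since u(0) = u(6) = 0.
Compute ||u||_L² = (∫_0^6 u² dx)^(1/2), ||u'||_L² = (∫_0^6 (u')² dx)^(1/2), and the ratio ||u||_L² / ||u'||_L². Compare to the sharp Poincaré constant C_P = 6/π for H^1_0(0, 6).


||u||_L² / ||u'||_L² = sqrt(3) < C_P = 6/π.

u(x) = -4/3·x^2·(6 − x)^2, so u'(x) = 16*x*(-x^2 + 9*x - 18)/3.
u(x) = -4/3·x^2·(6 − x)^2 vanishes at x = 0 and x = 6, so u ∈ H^1_0(0, 6). Differentiate via the product rule and integrate the resulting polynomials term by term.
  ∫_0^6 u² dx = ∫_0^6 (16*x^8/9 - 128*x^7/3 + 384*x^6 - 1536*x^5 + 2304*x^4) dx. Term by term:
    ∫_0^6 16*x^8/9 dx = 1990656;  ∫_0^6 -128*x^7/3 dx = -8957952;  ∫_0^6 384*x^6 dx = 107495424/7;
    ∫_0^6 -1536*x^5 dx = -11943936;  ∫_0^6 2304*x^4 dx = 17915904/5.
  Sum: 1990656 − 8957952 + 107495424/7 − 11943936 + 17915904/5 = 995328/35.
  ∫_0^6 (u')² dx = ∫_0^6 (256*x^6/9 - 512*x^5 + 3328*x^4 - 9216*x^3 + 9216*x^2) dx. Term by term:
    ∫_0^6 256*x^6/9 dx = 7962624/7;  ∫_0^6 -512*x^5 dx = -3981312;  ∫_0^6 3328*x^4 dx = 25878528/5;
    ∫_0^6 -9216*x^3 dx = -2985984;  ∫_0^6 9216*x^2 dx = 663552.
  Sum: 7962624/7 − 3981312 + 25878528/5 − 2985984 + 663552 = 331776/35.
∫_0^6 u² dx = 995328/35, so ||u||_L² = 576*sqrt(105)/35.
∫_0^6 (u')² dx = 331776/35, so ||u'||_L² = 576*sqrt(35)/35.
Ratio ||u||_L² / ||u'||_L² = sqrt(3).
Sharp Poincaré constant on H^1_0(0, 6) is C_P = L/π = 6/π, achieved by sin(π/6·x).
A polynomial bump cannot attain the sharp Poincaré constant (only the first sine eigenfunction does), so the ratio is strictly less than C_P, consistent with ||u||_L² ≤ C_P ||u'||_L².


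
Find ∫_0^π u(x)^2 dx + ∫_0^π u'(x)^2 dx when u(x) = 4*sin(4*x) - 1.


||u||_{H^1(0,π)}^2 = 137*π

u'(x) = 16*cos(4*x).
Expand u² and (u')² and integrate term by term on (0, π), using: for integers n ≥ 1, ∫_0^π sin²(nx) dx = ∫_0^π cos²(nx) dx = π/2; for n ≠ n', ∫_0^π sin(nx)sin(n'x) dx = ∫_0^π cos(nx)cos(n'x) dx = 0; and by product-to-sum, ∫_0^π sin(nx)cos(n'x) dx = ½∫_0^π [sin((n+n')x) + sin((n−n')x)] dx, which is 0 when n+n' is even and 2n/(n²−n'²) when n+n' is odd (it need not vanish on (0, π)). For the constant mode: ∫_0^π 1 dx = π, ∫_0^π cos(nx) dx = 0, ∫_0^π sin(nx) dx = (1−(−1)^n)/n.
  u² squared terms: (-1)²·∫1 dx = 1·π = π;  (4)²·∫sin(4x)² dx = 16·π/2 = 8*π.
  u² cross terms: 2·(-1)·(4)·∫1·sin(4x) dx = -8·(0) = 0.
  So ∫_0^π u² dx = π + 8*π + 0 = 9*π.
  (u')² squared terms: (16)²·∫cos(4x)² dx = 256·π/2 = 128*π.
  So ∫_0^π (u')² dx = 128*π.
||u||_{H^1}^2 = (9*π) + (128*π) = 137*π.


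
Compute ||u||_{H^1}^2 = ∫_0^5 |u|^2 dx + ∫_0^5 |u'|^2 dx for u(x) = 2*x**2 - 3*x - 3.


||u||_{H^1}^2 = 3545/3

The H^1 norm (squared) on an interval (0, L) is
  ||u||_{H^1}^2 = ∫_0^L u(x)^2 dx + ∫_0^L u'(x)^2 dx.
Compute u'(x) = 4*x - 3.
Then u(x)^2 = 4*x**4 - 12*x**3 - 3*x**2 + 18*x + 9 and u'(x)^2 = 16*x**2 - 24*x + 9.
Integrate each monomial from 0 to 5 using ∫_0^5 c·x^n dx = c·5^(n+1)/(n+1):
  ∫_0^5 u(x)^2 dx = ∫_0^5 (4*x^4 - 12*x^3 - 3*x^2 + 18*x + 9) dx. Term by term:
    ∫_0^5 4*x^4 dx = 2500;  ∫_0^5 -12*x^3 dx = -1875;  ∫_0^5 -3*x^2 dx = -125;
    ∫_0^5 18*x dx = 225;  ∫_0^5 9 dx = 45.
  Sum: 2500 − 1875 − 125 + 225 + 45 = 770.
  ∫_0^5 u'(x)^2 dx = ∫_0^5 (16*x^2 - 24*x + 9) dx. Term by term:
    ∫_0^5 16*x^2 dx = 2000/3;  ∫_0^5 -24*x dx = -300;  ∫_0^5 9 dx = 45.
  Sum: 2000/3 − 300 + 45 = 1235/3.
Adding: ||u||_{H^1}^2 = 770 + 1235/3 = 3545/3.


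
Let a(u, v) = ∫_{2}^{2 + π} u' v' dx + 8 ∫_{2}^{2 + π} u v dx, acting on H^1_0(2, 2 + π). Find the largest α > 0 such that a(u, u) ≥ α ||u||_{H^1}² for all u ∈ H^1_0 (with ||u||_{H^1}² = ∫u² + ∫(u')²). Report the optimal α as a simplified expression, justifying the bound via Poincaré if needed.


α = 1

Coercivity of a(·,·) on H^1_0(2, 2 + π) means a(u, u) ≥ α ||u||_{H^1}² for every u ∈ H^1_0.
The interval has length L = π, and Poincaré/coercivity depend only on L. Here a(u, u) = ∫(u')² + (8)·∫u².
Here c = 8 ≥ 1, so a(u,u) = ∫(u')² + c∫u² ≥ ∫(u')² + ∫u² = ||u||_{H^1}², i.e. α = 1 works. No larger α is possible: a(u,u) ≥ α||u||_{H^1}² means (1−α)∫(u')² ≥ (α−c)∫u², and for the modes u_n = sin(nπ(x−x₀)/L) (x₀ the left endpoint) one has ∫u_n²/∫(u_n')² = (L/(nπ))² → 0, so a(u_n,u_n)/||u_n||_{H^1}² → 1. Hence the optimal constant is α = 1.
Therefore α = 1.


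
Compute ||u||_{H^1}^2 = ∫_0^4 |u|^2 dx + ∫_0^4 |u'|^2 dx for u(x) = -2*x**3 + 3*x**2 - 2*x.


||u||_{H^1}^2 = 822992/105

The H^1 norm (squared) on an interval (0, L) is
  ||u||_{H^1}^2 = ∫_0^L u(x)^2 dx + ∫_0^L u'(x)^2 dx.
Compute u'(x) = -6*x**2 + 6*x - 2.
Then u(x)^2 = 4*x**6 - 12*x**5 + 17*x**4 - 12*x**3 + 4*x**2 and u'(x)^2 = 36*x**4 - 72*x**3 + 60*x**2 - 24*x + 4.
Integrate each monomial from 0 to 4 using ∫_0^4 c·x^n dx = c·4^(n+1)/(n+1):
  ∫_0^4 u(x)^2 dx = ∫_0^4 (4*x^6 - 12*x^5 + 17*x^4 - 12*x^3 + 4*x^2) dx. Term by term:
    ∫_0^4 4*x^6 dx = 65536/7;  ∫_0^4 -12*x^5 dx = -8192;  ∫_0^4 17*x^4 dx = 17408/5;
    ∫_0^4 -12*x^3 dx = -768;  ∫_0^4 4*x^2 dx = 256/3.
  Sum: 65536/7 − 8192 + 17408/5 − 768 + 256/3 = 416768/105.
  ∫_0^4 u'(x)^2 dx = ∫_0^4 (36*x^4 - 72*x^3 + 60*x^2 - 24*x + 4) dx. Term by term:
    ∫_0^4 36*x^4 dx = 36864/5;  ∫_0^4 -72*x^3 dx = -4608;  ∫_0^4 60*x^2 dx = 1280;
    ∫_0^4 -24*x dx = -192;  ∫_0^4 4 dx = 16.
  Sum: 36864/5 − 4608 + 1280 − 192 + 16 = 19344/5.
Adding: ||u||_{H^1}^2 = 416768/105 + 19344/5 = 822992/105.


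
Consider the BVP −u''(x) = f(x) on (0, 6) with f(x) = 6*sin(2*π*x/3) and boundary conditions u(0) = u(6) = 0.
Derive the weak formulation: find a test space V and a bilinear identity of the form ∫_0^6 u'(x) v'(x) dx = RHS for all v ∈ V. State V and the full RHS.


V = H^1_0(0, 6) (so v(0) = v(6) = 0); weak form: ∫_0^6 u'v' dx = ∫_0^6 (6*sin(2*π*x/3)) v dx for all v ∈ V.

Multiply both sides by a test function v and integrate from 0 to 6:
  ∫_0^6 −u''(x) v(x) dx = ∫_0^6 f(x) v(x) dx.
Integrate the LHS by parts once:
  ∫_0^6 −u'' v dx = −[u'(x) v(x)]_0^6 + ∫_0^6 u'(x) v'(x) dx.
Thus ∫_0^6 u'(x) v'(x) dx = ∫_0^6 f(x) v(x) dx + [u'(x) v(x)]_0^6.
Choose V so that boundary terms are either known or forced to vanish.
u is Dirichlet: u(0) = u(6) = 0. Let V = H^1_0(0, 6); then v(0) = v(6) = 0, and [u' v]_0^6 = 0.
Weak formulation: find u (satisfying any essential BC) such that ∫_0^6 u'(x) v'(x) dx = ∫_0^6 f v dx for all v ∈ V.
Substituting f(x) = 6*sin(2*π*x/3), the right-hand side is ∫_0^6 (6*sin(2*π*x/3)) v dx.


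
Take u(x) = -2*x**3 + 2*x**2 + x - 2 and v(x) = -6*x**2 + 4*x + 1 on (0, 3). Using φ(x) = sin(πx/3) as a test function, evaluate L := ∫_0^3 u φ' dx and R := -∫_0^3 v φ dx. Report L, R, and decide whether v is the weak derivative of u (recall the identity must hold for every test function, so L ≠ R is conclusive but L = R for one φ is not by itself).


LHS = -648/π^3 + 120/π, RHS = -648/π^3 + 120/π. Yes, v = u' weakly.

u(x) = -2*x**3 + 2*x**2 + x - 2, classical derivative u'(x) = -6*x**2 + 4*x + 1.
φ(x) = sin(πx/3), so φ'(x) = π*cos(π*x/3)/3.
Note φ(0) = φ(3) = 0, so the boundary term u·φ vanishes.
LHS = ∫_0^3 u(x) φ'(x) dx = ∫_0^3 (-2*π*x^3*cos(π*x/3)/3 + 2*π*x^2*cos(π*x/3)/3 + π*x*cos(π*x/3)/3 - 2*π*cos(π*x/3)/3) dx. Term by term:
  ∫_0^3 -2*π*cos(π*x/3)/3 dx = 0;  ∫_0^3 -2*π*x^3*cos(π*x/3)/3 dx = -648/π^3 + 162/π;  ∫_0^3 π*x*cos(π*x/3)/3 dx = -6/π;
  ∫_0^3 2*π*x^2*cos(π*x/3)/3 dx = -36/π.
Sum: 0 + -648/π^3 + 162/π − 6/π − 36/π = -648/π^3 + 120/π.
So LHS = -648/π^3 + 120/π.
∫_0^3 v(x) φ(x) dx = ∫_0^3 (-6*x^2*sin(π*x/3) + 4*x*sin(π*x/3) + sin(π*x/3)) dx. Term by term:
  ∫_0^3 -6*x^2*sin(π*x/3) dx = -162/π + 648/π^3;  ∫_0^3 4*x*sin(π*x/3) dx = 36/π;  ∫_0^3 sin(π*x/3) dx = 6/π.
Sum: -162/π + 648/π^3 + 36/π + 6/π = -120/π + 648/π^3.
So RHS = -∫_0^3 v(x) φ(x) dx = -648/π^3 + 120/π.
LHS = RHS, so the identity holds for this test φ.
Moreover u is smooth here and v(x) = u'(x) = -6*x**2 + 4*x + 1 pointwise, so the identity holds for every test function. Hence v is the weak derivative of u.


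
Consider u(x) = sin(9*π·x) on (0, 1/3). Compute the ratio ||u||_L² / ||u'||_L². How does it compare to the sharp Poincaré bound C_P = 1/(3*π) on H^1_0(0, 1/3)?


||u||_L² / ||u'||_L² = 1/(9*π) < C_P = 1/(3*π).

u(x) = sin(9*π·x), so u'(x) = 9*π*cos(9*π*x).
Writing u(x) = A·sin(kπx/L) with A = 1 and k = 3, use ∫_0^L sin²(kπx/L) dx = L/2 and ∫_0^L cos²(kπx/L) dx = L/2.
u² = 1·sin²(9*π·x) and (u')² = 81*π^2·cos²(9*π·x), and each of sin², cos² integrates to L/2 = 1/6 over (0, 1/3).
∫_0^1/3 u² dx = 1/6, so ||u||_L² = sqrt(6)/6.
∫_0^1/3 (u')² dx = 27*π^2/2, so ||u'||_L² = 3*sqrt(6)*π/2.
Ratio ||u||_L² / ||u'||_L² = 1/(9*π).
Sharp Poincaré constant on H^1_0(0, 1/3) is C_P = L/π = 1/(3*π), achieved by sin(3*π·x).
This is the k = 3 harmonic; the ratio L/(kπ) is strictly less than C_P = L/π, consistent with the sharp inequality ||u||_L² ≤ C_P ||u'||_L².


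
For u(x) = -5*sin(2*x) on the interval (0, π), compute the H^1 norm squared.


||u||_{H^1(0,π)}^2 = 125*π/2

u'(x) = -10*cos(2*x).
Expand u² and (u')² and integrate term by term on (0, π), using: for integers n ≥ 1, ∫_0^π sin²(nx) dx = ∫_0^π cos²(nx) dx = π/2; for n ≠ n', ∫_0^π sin(nx)sin(n'x) dx = ∫_0^π cos(nx)cos(n'x) dx = 0; and by product-to-sum, ∫_0^π sin(nx)cos(n'x) dx = ½∫_0^π [sin((n+n')x) + sin((n−n')x)] dx, which is 0 when n+n' is even and 2n/(n²−n'²) when n+n' is odd (it need not vanish on (0, π)).
  u² squared terms: (-5)²·∫sin(2x)² dx = 25·π/2 = 25*π/2.
  So ∫_0^π u² dx = 25*π/2.
  (u')² squared terms: (-10)²·∫cos(2x)² dx = 100·π/2 = 50*π.
  So ∫_0^π (u')² dx = 50*π.
||u||_{H^1}^2 = (25*π/2) + (50*π) = 125*π/2.


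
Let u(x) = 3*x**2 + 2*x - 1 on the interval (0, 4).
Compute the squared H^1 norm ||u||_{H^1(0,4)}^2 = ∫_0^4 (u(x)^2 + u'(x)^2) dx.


||u||_{H^1}^2 = 52748/15

The H^1 norm (squared) on an interval (0, L) is
  ||u||_{H^1}^2 = ∫_0^L u(x)^2 dx + ∫_0^L u'(x)^2 dx.
Compute u'(x) = 6*x + 2.
Then u(x)^2 = 9*x**4 + 12*x**3 - 2*x**2 - 4*x + 1 and u'(x)^2 = 36*x**2 + 24*x + 4.
Integrate each monomial from 0 to 4 using ∫_0^4 c·x^n dx = c·4^(n+1)/(n+1):
  ∫_0^4 u(x)^2 dx = ∫_0^4 (9*x^4 + 12*x^3 - 2*x^2 - 4*x + 1) dx. Term by term:
    ∫_0^4 9*x^4 dx = 9216/5;  ∫_0^4 12*x^3 dx = 768;  ∫_0^4 -2*x^2 dx = -128/3;
    ∫_0^4 -4*x dx = -32;  ∫_0^4 1 dx = 4.
  Sum: 9216/5 + 768 − 128/3 − 32 + 4 = 38108/15.
  ∫_0^4 u'(x)^2 dx = ∫_0^4 (36*x^2 + 24*x + 4) dx. Term by term:
    ∫_0^4 36*x^2 dx = 768;  ∫_0^4 24*x dx = 192;  ∫_0^4 4 dx = 16.
  Sum: 768 + 192 + 16 = 976.
Adding: ||u||_{H^1}^2 = 38108/15 + 976 = 52748/15.


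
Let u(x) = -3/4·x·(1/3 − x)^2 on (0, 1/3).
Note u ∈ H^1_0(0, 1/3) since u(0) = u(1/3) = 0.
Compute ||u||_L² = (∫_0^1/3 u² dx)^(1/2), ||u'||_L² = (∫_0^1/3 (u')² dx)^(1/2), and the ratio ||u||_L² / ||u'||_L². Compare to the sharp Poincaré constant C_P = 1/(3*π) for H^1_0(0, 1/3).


||u||_L² / ||u'||_L² = sqrt(14)/42 < C_P = 1/(3*π).

u(x) = -3/4·x·(1/3 − x)^2, so u'(x) = (1 - 9*x)*(3*x - 1)/12.
u(x) = -3/4·x·(1/3 − x)^2 vanishes at x = 0 and x = 1/3, so u ∈ H^1_0(0, 1/3). Differentiate via the product rule and integrate the resulting polynomials term by term.
  ∫_0^1/3 u² dx = ∫_0^1/3 (9*x^6/16 - 3*x^5/4 + 3*x^4/8 - x^3/12 + x^2/144) dx. Term by term:
    ∫_0^1/3 9*x^6/16 dx = 1/27216;  ∫_0^1/3 -3*x^5/4 dx = -1/5832;  ∫_0^1/3 3*x^4/8 dx = 1/3240;
    ∫_0^1/3 -x^3/12 dx = -1/3888;  ∫_0^1/3 x^2/144 dx = 1/11664.
  Sum: 1/27216 − 1/5832 + 1/3240 − 1/3888 + 1/11664 = 1/408240.
  ∫_0^1/3 (u')² dx = ∫_0^1/3 (81*x^4/16 - 9*x^3/2 + 11*x^2/8 - x/6 + 1/144) dx. Term by term:
    ∫_0^1/3 81*x^4/16 dx = 1/240;  ∫_0^1/3 -9*x^3/2 dx = -1/72;  ∫_0^1/3 11*x^2/8 dx = 11/648;
    ∫_0^1/3 -x/6 dx = -1/108;  ∫_0^1/3 1/144 dx = 1/432.
  Sum: 1/240 − 1/72 + 11/648 − 1/108 + 1/432 = 1/3240.
∫_0^1/3 u² dx = 1/408240, so ||u||_L² = sqrt(35)/3780.
∫_0^1/3 (u')² dx = 1/3240, so ||u'||_L² = sqrt(10)/180.
Ratio ||u||_L² / ||u'||_L² = sqrt(14)/42.
Sharp Poincaré constant on H^1_0(0, 1/3) is C_P = L/π = 1/(3*π), achieved by sin(3*π·x).
A polynomial bump cannot attain the sharp Poincaré constant (only the first sine eigenfunction does), so the ratio is strictly less than C_P, consistent with ||u||_L² ≤ C_P ||u'||_L².


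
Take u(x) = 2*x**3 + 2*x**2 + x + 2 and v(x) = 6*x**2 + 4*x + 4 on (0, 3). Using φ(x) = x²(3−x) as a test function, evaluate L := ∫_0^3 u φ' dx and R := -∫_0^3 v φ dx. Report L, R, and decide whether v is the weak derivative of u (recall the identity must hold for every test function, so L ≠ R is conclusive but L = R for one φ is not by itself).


LHS = -4023/20, RHS = -1107/5. No, v is not the weak derivative of u.

u(x) = 2*x**3 + 2*x**2 + x + 2, classical derivative u'(x) = 6*x**2 + 4*x + 1.
φ(x) = x²(3−x), so φ'(x) = 3*x*(2 - x).
Note φ(0) = φ(3) = 0, so the boundary term u·φ vanishes.
LHS = ∫_0^3 u(x) φ'(x) dx = ∫_0^3 (-6*x^5 + 6*x^4 + 9*x^3 + 12*x) dx. Term by term:
  ∫_0^3 -6*x^5 dx = -729;  ∫_0^3 6*x^4 dx = 1458/5;  ∫_0^3 9*x^3 dx = 729/4;
  ∫_0^3 12*x dx = 54.
Sum: -729 + 1458/5 + 729/4 + 54 = -4023/20.
So LHS = -4023/20.
∫_0^3 v(x) φ(x) dx = ∫_0^3 (-6*x^5 + 14*x^4 + 8*x^3 + 12*x^2) dx. Term by term:
  ∫_0^3 -6*x^5 dx = -729;  ∫_0^3 14*x^4 dx = 3402/5;  ∫_0^3 8*x^3 dx = 162;
  ∫_0^3 12*x^2 dx = 108.
Sum: -729 + 3402/5 + 162 + 108 = 1107/5.
So RHS = -∫_0^3 v(x) φ(x) dx = -1107/5.
LHS − RHS = 81/4 ≠ 0, so the identity fails.
(For a valid weak derivative the identity must hold for EVERY test function, in particular this one. The failure shows v is NOT the weak derivative of u.)
Correct weak derivative would be u'(x) = 6*x**2 + 4*x + 1.


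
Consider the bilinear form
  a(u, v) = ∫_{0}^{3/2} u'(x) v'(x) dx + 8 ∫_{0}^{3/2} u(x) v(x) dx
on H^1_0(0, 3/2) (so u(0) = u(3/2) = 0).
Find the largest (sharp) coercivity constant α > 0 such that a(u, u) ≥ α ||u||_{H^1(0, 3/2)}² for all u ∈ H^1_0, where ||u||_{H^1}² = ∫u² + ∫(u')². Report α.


α = 1

Coercivity of a(·,·) on H^1_0(0, 3/2) means a(u, u) ≥ α ||u||_{H^1}² for every u ∈ H^1_0.
The interval has length L = 3/2, and Poincaré/coercivity depend only on L. Here a(u, u) = ∫(u')² + (8)·∫u².
Here c = 8 ≥ 1, so a(u,u) = ∫(u')² + c∫u² ≥ ∫(u')² + ∫u² = ||u||_{H^1}², i.e. α = 1 works. No larger α is possible: a(u,u) ≥ α||u||_{H^1}² means (1−α)∫(u')² ≥ (α−c)∫u², and for the modes u_n = sin(nπ(x−x₀)/L) (x₀ the left endpoint) one has ∫u_n²/∫(u_n')² = (L/(nπ))² → 0, so a(u_n,u_n)/||u_n||_{H^1}² → 1. Hence the optimal constant is α = 1.
Therefore α = 1.


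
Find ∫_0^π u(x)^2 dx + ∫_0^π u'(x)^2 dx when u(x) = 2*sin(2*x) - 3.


||u||_{H^1(0,π)}^2 = 19*π

u'(x) = 4*cos(2*x).
Expand u² and (u')² and integrate term by term on (0, π), using: for integers n ≥ 1, ∫_0^π sin²(nx) dx = ∫_0^π cos²(nx) dx = π/2; for n ≠ n', ∫_0^π sin(nx)sin(n'x) dx = ∫_0^π cos(nx)cos(n'x) dx = 0; and by product-to-sum, ∫_0^π sin(nx)cos(n'x) dx = ½∫_0^π [sin((n+n')x) + sin((n−n')x)] dx, which is 0 when n+n' is even and 2n/(n²−n'²) when n+n' is odd (it need not vanish on (0, π)). For the constant mode: ∫_0^π 1 dx = π, ∫_0^π cos(nx) dx = 0, ∫_0^π sin(nx) dx = (1−(−1)^n)/n.
  u² squared terms: (-3)²·∫1 dx = 9·π = 9*π;  (2)²·∫sin(2x)² dx = 4·π/2 = 2*π.
  u² cross terms: 2·(-3)·(2)·∫1·sin(2x) dx = -12·(0) = 0.
  So ∫_0^π u² dx = 9*π + 2*π + 0 = 11*π.
  (u')² squared terms: (4)²·∫cos(2x)² dx = 16·π/2 = 8*π.
  So ∫_0^π (u')² dx = 8*π.
||u||_{H^1}^2 = (11*π) + (8*π) = 19*π.


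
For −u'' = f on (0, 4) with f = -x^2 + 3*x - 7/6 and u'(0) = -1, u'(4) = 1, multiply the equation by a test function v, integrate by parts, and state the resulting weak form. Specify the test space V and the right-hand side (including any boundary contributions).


V = H^1(0, 4) (v unrestricted at boundary; u is determined up to an additive constant); weak form: ∫_0^4 u'v' dx = ∫_0^4 (-x^2 + 3*x - 7/6) v dx + v(4) + v(0) for all v ∈ V.

Multiply both sides by a test function v and integrate from 0 to 4:
  ∫_0^4 −u''(x) v(x) dx = ∫_0^4 f(x) v(x) dx.
Integrate the LHS by parts once:
  ∫_0^4 −u'' v dx = −[u'(x) v(x)]_0^4 + ∫_0^4 u'(x) v'(x) dx.
Thus ∫_0^4 u'(x) v'(x) dx = ∫_0^4 f(x) v(x) dx + [u'(x) v(x)]_0^4.
Choose V so that boundary terms are either known or forced to vanish.
u has inhomogeneous Neumann u'(0) = -1, u'(4) = 1. [u' v]_0^4 = (1)·v(4) − (-1)·v(0) = v(4) + v(0). Take V = H^1(0, 4); boundary term becomes part of RHS.
Weak formulation: find u (satisfying any essential BC) such that ∫_0^4 u'(x) v'(x) dx = ∫_0^4 f v dx + v(4) + v(0) for all v ∈ V (Neumann data are natural BCs: they enter the RHS as boundary terms).
Substituting f(x) = -x^2 + 3*x - 7/6, the right-hand side is ∫_0^4 (-x^2 + 3*x - 7/6) v dx + v(4) + v(0).
Compatibility check (pure Neumann): taking v ≡ 1 ∈ V gives 0 = ∫_0^4 f dx + (1) − (-1), i.e. ∫_0^4 f dx must equal u'(0) − u'(4) = -2. Indeed ∫_0^4 (-x^2 + 3*x - 7/6) dx = -2, so the data are compatible. The solution is then unique only up to an additive constant (fix it e.g. by requiring ∫_0^4 u dx = 0).


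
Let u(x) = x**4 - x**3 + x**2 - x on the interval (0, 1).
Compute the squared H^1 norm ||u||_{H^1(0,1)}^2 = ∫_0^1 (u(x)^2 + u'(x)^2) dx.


||u||_{H^1}^2 = 851/1260

The H^1 norm (squared) on an interval (0, L) is
  ||u||_{H^1}^2 = ∫_0^L u(x)^2 dx + ∫_0^L u'(x)^2 dx.
Compute u'(x) = 4*x**3 - 3*x**2 + 2*x - 1.
Then u(x)^2 = x**8 - 2*x**7 + 3*x**6 - 4*x**5 + 3*x**4 - 2*x**3 + x**2 and u'(x)^2 = 16*x**6 - 24*x**5 + 25*x**4 - 20*x**3 + 10*x**2 - 4*x + 1.
Integrate each monomial from 0 to 1 using ∫_0^1 c·x^n dx = c·1^(n+1)/(n+1):
  ∫_0^1 u(x)^2 dx = ∫_0^1 (x^8 - 2*x^7 + 3*x^6 - 4*x^5 + 3*x^4 - 2*x^3 + x^2) dx. Term by term:
    ∫_0^1 x^8 dx = 1/9;  ∫_0^1 -2*x^7 dx = -1/4;  ∫_0^1 3*x^6 dx = 3/7;
    ∫_0^1 -4*x^5 dx = -2/3;  ∫_0^1 3*x^4 dx = 3/5;  ∫_0^1 -2*x^3 dx = -1/2;
    ∫_0^1 x^2 dx = 1/3.
  Sum: 1/9 − 1/4 + 3/7 − 2/3 + 3/5 − 1/2 + 1/3 = 71/1260.
  ∫_0^1 u'(x)^2 dx = ∫_0^1 (16*x^6 - 24*x^5 + 25*x^4 - 20*x^3 + 10*x^2 - 4*x + 1) dx. Term by term:
    ∫_0^1 16*x^6 dx = 16/7;  ∫_0^1 -24*x^5 dx = -4;  ∫_0^1 25*x^4 dx = 5;
    ∫_0^1 -20*x^3 dx = -5;  ∫_0^1 10*x^2 dx = 10/3;  ∫_0^1 -4*x dx = -2;
    ∫_0^1 1 dx = 1.
  Sum: 16/7 − 4 + 5 − 5 + 10/3 − 2 + 1 = 13/21.
Adding: ||u||_{H^1}^2 = 71/1260 + 13/21 = 851/1260.


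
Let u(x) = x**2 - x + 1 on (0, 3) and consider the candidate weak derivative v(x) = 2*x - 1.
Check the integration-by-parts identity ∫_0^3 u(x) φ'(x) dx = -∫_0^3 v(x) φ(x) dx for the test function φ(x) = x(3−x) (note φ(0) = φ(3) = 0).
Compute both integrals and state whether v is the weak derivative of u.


LHS = -9, RHS = -9. Yes, v = u' weakly.

u(x) = x**2 - x + 1, classical derivative u'(x) = 2*x - 1.
φ(x) = x(3−x), so φ'(x) = 3 - 2*x.
Note φ(0) = φ(3) = 0, so the boundary term u·φ vanishes.
LHS = ∫_0^3 u(x) φ'(x) dx = ∫_0^3 (-2*x^3 + 5*x^2 - 5*x + 3) dx. Term by term:
  ∫_0^3 -2*x^3 dx = -81/2;  ∫_0^3 5*x^2 dx = 45;  ∫_0^3 -5*x dx = -45/2;
  ∫_0^3 3 dx = 9.
Sum: -81/2 + 45 − 45/2 + 9 = -9.
So LHS = -9.
∫_0^3 v(x) φ(x) dx = ∫_0^3 (-2*x^3 + 7*x^2 - 3*x) dx. Term by term:
  ∫_0^3 -2*x^3 dx = -81/2;  ∫_0^3 7*x^2 dx = 63;  ∫_0^3 -3*x dx = -27/2.
Sum: -81/2 + 63 − 27/2 = 9.
So RHS = -∫_0^3 v(x) φ(x) dx = -9.
LHS = RHS, so the identity holds for this test φ.
Moreover u is smooth here and v(x) = u'(x) = 2*x - 1 pointwise, so the identity holds for every test function. Hence v is the weak derivative of u.


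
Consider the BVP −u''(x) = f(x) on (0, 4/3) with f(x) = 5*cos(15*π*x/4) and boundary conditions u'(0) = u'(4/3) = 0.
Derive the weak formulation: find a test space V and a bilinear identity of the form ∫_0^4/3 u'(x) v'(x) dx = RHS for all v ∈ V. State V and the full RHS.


V = H^1(0, 4/3) (no boundary constraint on v; u is determined up to an additive constant); weak form: ∫_0^4/3 u'v' dx = ∫_0^4/3 (5*cos(15*π*x/4)) v dx for all v ∈ V.

Multiply both sides by a test function v and integrate from 0 to 4/3:
  ∫_0^4/3 −u''(x) v(x) dx = ∫_0^4/3 f(x) v(x) dx.
Integrate the LHS by parts once:
  ∫_0^4/3 −u'' v dx = −[u'(x) v(x)]_0^4/3 + ∫_0^4/3 u'(x) v'(x) dx.
Thus ∫_0^4/3 u'(x) v'(x) dx = ∫_0^4/3 f(x) v(x) dx + [u'(x) v(x)]_0^4/3.
Choose V so that boundary terms are either known or forced to vanish.
u has homogeneous Neumann: u'(0) = u'(4/3) = 0. So [u' v]_0^4/3 = 0·v(4/3) − 0·v(0) = 0 for any v; take V = H^1(0, 4/3).
Weak formulation: find u (satisfying any essential BC) such that ∫_0^4/3 u'(x) v'(x) dx = ∫_0^4/3 f v dx for all v ∈ V (homogeneous Neumann, so boundary terms vanish).
Substituting f(x) = 5*cos(15*π*x/4), the right-hand side is ∫_0^4/3 (5*cos(15*π*x/4)) v dx.
Compatibility check (pure Neumann): taking v ≡ 1 ∈ V gives 0 = ∫_0^4/3 f dx + (0) − (0), i.e. ∫_0^4/3 f dx must equal u'(0) − u'(4/3) = 0. Indeed ∫_0^4/3 (5*cos(15*π*x/4)) dx = 0, so the data are compatible. The solution is then unique only up to an additive constant (fix it e.g. by requiring ∫_0^4/3 u dx = 0).


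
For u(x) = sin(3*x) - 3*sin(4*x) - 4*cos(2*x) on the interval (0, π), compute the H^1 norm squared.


||u||_{H^1(0,π)}^2 = -48 + 243*π/2

u'(x) = 8*sin(2*x) + 3*cos(3*x) - 12*cos(4*x).
Expand u² and (u')² and integrate term by term on (0, π), using: for integers n ≥ 1, ∫_0^π sin²(nx) dx = ∫_0^π cos²(nx) dx = π/2; for n ≠ n', ∫_0^π sin(nx)sin(n'x) dx = ∫_0^π cos(nx)cos(n'x) dx = 0; and by product-to-sum, ∫_0^π sin(nx)cos(n'x) dx = ½∫_0^π [sin((n+n')x) + sin((n−n')x)] dx, which is 0 when n+n' is even and 2n/(n²−n'²) when n+n' is odd (it need not vanish on (0, π)).
  u² squared terms: (-4)²·∫cos(2x)² dx = 16·π/2 = 8*π;  (-3)²·∫sin(4x)² dx = 9·π/2 = 9*π/2;  (1)²·∫sin(3x)² dx = 1·π/2 = π/2.
  u² cross terms: 2·(-4)·(-3)·∫cos(2x)·sin(4x) dx = 24·(0) = 0;  2·(-4)·(1)·∫cos(2x)·sin(3x) dx = -8·(6/5) = -48/5;  2·(-3)·(1)·∫sin(4x)·sin(3x) dx = -6·(0) = 0.
  So ∫_0^π u² dx = 8*π + 9*π/2 + π/2 + 0 − 48/5 + 0 = -48/5 + 13*π.
  (u')² squared terms: (-12)²·∫cos(4x)² dx = 144·π/2 = 72*π;  (3)²·∫cos(3x)² dx = 9·π/2 = 9*π/2;  (8)²·∫sin(2x)² dx = 64·π/2 = 32*π.
  (u')² cross terms: 2·(-12)·(3)·∫cos(4x)·cos(3x) dx = -72·(0) = 0;  2·(-12)·(8)·∫cos(4x)·sin(2x) dx = -192·(0) = 0;  2·(3)·(8)·∫cos(3x)·sin(2x) dx = 48·(-4/5) = -192/5.
  So ∫_0^π (u')² dx = 72*π + 9*π/2 + 32*π + 0 + 0 − 192/5 = -192/5 + 217*π/2.
||u||_{H^1}^2 = (-48/5 + 13*π) + (-192/5 + 217*π/2) = -48 + 243*π/2.


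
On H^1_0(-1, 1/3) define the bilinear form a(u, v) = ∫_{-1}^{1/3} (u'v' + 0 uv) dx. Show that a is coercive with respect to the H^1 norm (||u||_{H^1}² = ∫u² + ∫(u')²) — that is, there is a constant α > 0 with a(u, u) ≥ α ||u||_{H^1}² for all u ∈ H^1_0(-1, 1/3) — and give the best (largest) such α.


α = 9*π^2/(16 + 9*π^2)

Coercivity of a(·,·) on H^1_0(-1, 1/3) means a(u, u) ≥ α ||u||_{H^1}² for every u ∈ H^1_0.
The interval has length L = 4/3, and Poincaré/coercivity depend only on L. Here a(u, u) = ∫(u')² + (0)·∫u².
Here c = 0, so a(u,u) = ∫(u')² alone. The condition a(u,u) ≥ α||u||_{H^1}² reads (1−α)∫(u')² ≥ (α−c)∫u². Any admissible α is ≤ 1 (rapidly oscillating u have ∫u²/∫(u')² → 0), and α = 1 would force 0 ≥ (1−c)∫u², impossible since c < 1; so 1−α > 0. By the sharp Poincaré inequality on H^1_0 of an interval of length L, ∫(u')² ≥ (π/L)²∫u² with equality for the first sine mode sin(π(x−x₀)/L) (x₀ the left endpoint), so the inequality holds for all u iff (1−α)(π/L)² ≥ α − c, i.e. α ≤ ((π/L)² + c)/((π/L)² + 1) = (1 + c(L/π)²)/(1 + (L/π)²). (Direct route, valid since c ≤ 0: Poincaré gives c∫u² ≥ c(L/π)²∫(u')², so a(u,u) ≥ (1 + c(L/π)²)∫(u')², while ||u||_{H^1}² ≤ (1 + (L/π)²)∫(u')²; dividing yields the same α.) With (π/L)² = 9*π^2/16 and c = 0, the largest admissible constant is α = ((π/L)² + c)/((π/L)² + 1).
Simplifying, α = 9*π^2/(16 + 9*π^2).


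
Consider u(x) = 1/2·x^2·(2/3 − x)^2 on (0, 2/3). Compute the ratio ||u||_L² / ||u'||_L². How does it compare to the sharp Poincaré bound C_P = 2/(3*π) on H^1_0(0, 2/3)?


||u||_L² / ||u'||_L² = sqrt(3)/9 < C_P = 2/(3*π).

u(x) = 1/2·x^2·(2/3 − x)^2, so u'(x) = 2*x*(3*x - 2)*(3*x - 1)/9.
u(x) = 1/2·x^2·(2/3 − x)^2 vanishes at x = 0 and x = 2/3, so u ∈ H^1_0(0, 2/3). Differentiate via the product rule and integrate the resulting polynomials term by term.
  ∫_0^2/3 u² dx = ∫_0^2/3 (x^8/4 - 2*x^7/3 + 2*x^6/3 - 8*x^5/27 + 4*x^4/81) dx. Term by term:
    ∫_0^2/3 x^8/4 dx = 128/177147;  ∫_0^2/3 -2*x^7/3 dx = -64/19683;  ∫_0^2/3 2*x^6/3 dx = 256/45927;
    ∫_0^2/3 -8*x^5/27 dx = -256/59049;  ∫_0^2/3 4*x^4/81 dx = 128/98415.
  Sum: 128/177147 − 64/19683 + 256/45927 − 256/59049 + 128/98415 = 64/6200145.
  ∫_0^2/3 (u')² dx = ∫_0^2/3 (4*x^6 - 8*x^5 + 52*x^4/9 - 16*x^3/9 + 16*x^2/81) dx. Term by term:
    ∫_0^2/3 4*x^6 dx = 512/15309;  ∫_0^2/3 -8*x^5 dx = -256/2187;  ∫_0^2/3 52*x^4/9 dx = 1664/10935;
    ∫_0^2/3 -16*x^3/9 dx = -64/729;  ∫_0^2/3 16*x^2/81 dx = 128/6561.
  Sum: 512/15309 − 256/2187 + 1664/10935 − 64/729 + 128/6561 = 64/229635.
∫_0^2/3 u² dx = 64/6200145, so ||u||_L² = 8*sqrt(105)/25515.
∫_0^2/3 (u')² dx = 64/229635, so ||u'||_L² = 8*sqrt(35)/2835.
Ratio ||u||_L² / ||u'||_L² = sqrt(3)/9.
Sharp Poincaré constant on H^1_0(0, 2/3) is C_P = L/π = 2/(3*π), achieved by sin(3*π/2·x).
A polynomial bump cannot attain the sharp Poincaré constant (only the first sine eigenfunction does), so the ratio is strictly less than C_P, consistent with ||u||_L² ≤ C_P ||u'||_L².


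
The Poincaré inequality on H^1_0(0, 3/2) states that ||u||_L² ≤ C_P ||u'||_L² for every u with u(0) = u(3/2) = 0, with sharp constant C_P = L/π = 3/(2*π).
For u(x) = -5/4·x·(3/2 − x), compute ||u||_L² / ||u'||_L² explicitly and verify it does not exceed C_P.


||u||_L² / ||u'||_L² = 3*sqrt(10)/20 < C_P = 3/(2*π).

u(x) = -5/4·x·(3/2 − x), so u'(x) = 5*x/2 - 15/8.
u(x) = -5/4·x·(3/2 − x) vanishes at x = 0 and x = 3/2, so u ∈ H^1_0(0, 3/2). Differentiate via the product rule and integrate the resulting polynomials term by term.
  ∫_0^3/2 u² dx = ∫_0^3/2 (25*x^4/16 - 75*x^3/16 + 225*x^2/64) dx. Term by term:
    ∫_0^3/2 25*x^4/16 dx = 1215/512;  ∫_0^3/2 -75*x^3/16 dx = -6075/1024;  ∫_0^3/2 225*x^2/64 dx = 2025/512.
  Sum: 1215/512 − 6075/1024 + 2025/512 = 405/1024.
  ∫_0^3/2 (u')² dx = ∫_0^3/2 (25*x^2/4 - 75*x/8 + 225/64) dx. Term by term:
    ∫_0^3/2 25*x^2/4 dx = 225/32;  ∫_0^3/2 -75*x/8 dx = -675/64;  ∫_0^3/2 225/64 dx = 675/128.
  Sum: 225/32 − 675/64 + 675/128 = 225/128.
∫_0^3/2 u² dx = 405/1024, so ||u||_L² = 9*sqrt(5)/32.
∫_0^3/2 (u')² dx = 225/128, so ||u'||_L² = 15*sqrt(2)/16.
Ratio ||u||_L² / ||u'||_L² = 3*sqrt(10)/20.
Sharp Poincaré constant on H^1_0(0, 3/2) is C_P = L/π = 3/(2*π), achieved by sin(2*π/3·x).
A polynomial bump cannot attain the sharp Poincaré constant (only the first sine eigenfunction does), so the ratio is strictly less than C_P, consistent with ||u||_L² ≤ C_P ||u'||_L².


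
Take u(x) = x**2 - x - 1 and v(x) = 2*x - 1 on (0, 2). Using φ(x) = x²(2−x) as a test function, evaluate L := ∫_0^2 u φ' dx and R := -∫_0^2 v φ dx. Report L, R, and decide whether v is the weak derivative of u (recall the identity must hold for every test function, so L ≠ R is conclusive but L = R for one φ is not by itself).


LHS = -28/15, RHS = -28/15. Yes, v = u' weakly.

u(x) = x**2 - x - 1, classical derivative u'(x) = 2*x - 1.
φ(x) = x²(2−x), so φ'(x) = x*(4 - 3*x).
Note φ(0) = φ(2) = 0, so the boundary term u·φ vanishes.
LHS = ∫_0^2 u(x) φ'(x) dx = ∫_0^2 (-3*x^4 + 7*x^3 - x^2 - 4*x) dx. Term by term:
  ∫_0^2 -3*x^4 dx = -96/5;  ∫_0^2 7*x^3 dx = 28;  ∫_0^2 -x^2 dx = -8/3;
  ∫_0^2 -4*x dx = -8.
Sum: -96/5 + 28 − 8/3 − 8 = -28/15.
So LHS = -28/15.
∫_0^2 v(x) φ(x) dx = ∫_0^2 (-2*x^4 + 5*x^3 - 2*x^2) dx. Term by term:
  ∫_0^2 -2*x^4 dx = -64/5;  ∫_0^2 5*x^3 dx = 20;  ∫_0^2 -2*x^2 dx = -16/3.
Sum: -64/5 + 20 − 16/3 = 28/15.
So RHS = -∫_0^2 v(x) φ(x) dx = -28/15.
LHS = RHS, so the identity holds for this test φ.
Moreover u is smooth here and v(x) = u'(x) = 2*x - 1 pointwise, so the identity holds for every test function. Hence v is the weak derivative of u.


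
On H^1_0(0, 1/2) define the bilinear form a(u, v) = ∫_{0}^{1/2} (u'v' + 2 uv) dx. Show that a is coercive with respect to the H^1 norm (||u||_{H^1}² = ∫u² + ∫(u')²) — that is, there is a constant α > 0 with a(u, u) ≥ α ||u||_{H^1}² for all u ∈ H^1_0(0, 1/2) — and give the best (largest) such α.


α = 1

Coercivity of a(·,·) on H^1_0(0, 1/2) means a(u, u) ≥ α ||u||_{H^1}² for every u ∈ H^1_0.
The interval has length L = 1/2, and Poincaré/coercivity depend only on L. Here a(u, u) = ∫(u')² + (2)·∫u².
Here c = 2 ≥ 1, so a(u,u) = ∫(u')² + c∫u² ≥ ∫(u')² + ∫u² = ||u||_{H^1}², i.e. α = 1 works. No larger α is possible: a(u,u) ≥ α||u||_{H^1}² means (1−α)∫(u')² ≥ (α−c)∫u², and for the modes u_n = sin(nπ(x−x₀)/L) (x₀ the left endpoint) one has ∫u_n²/∫(u_n')² = (L/(nπ))² → 0, so a(u_n,u_n)/||u_n||_{H^1}² → 1. Hence the optimal constant is α = 1.
Therefore α = 1.


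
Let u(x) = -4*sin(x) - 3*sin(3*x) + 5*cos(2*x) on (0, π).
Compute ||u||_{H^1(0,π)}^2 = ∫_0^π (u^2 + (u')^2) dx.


||u||_{H^1(0,π)}^2 = -140/3 + 247*π/2

u'(x) = -10*sin(2*x) - 4*cos(x) - 9*cos(3*x).
Expand u² and (u')² and integrate term by term on (0, π), using: for integers n ≥ 1, ∫_0^π sin²(nx) dx = ∫_0^π cos²(nx) dx = π/2; for n ≠ n', ∫_0^π sin(nx)sin(n'x) dx = ∫_0^π cos(nx)cos(n'x) dx = 0; and by product-to-sum, ∫_0^π sin(nx)cos(n'x) dx = ½∫_0^π [sin((n+n')x) + sin((n−n')x)] dx, which is 0 when n+n' is even and 2n/(n²−n'²) when n+n' is odd (it need not vanish on (0, π)).
  u² squared terms: (-4)²·∫sin(x)² dx = 16·π/2 = 8*π;  (-3)²·∫sin(3x)² dx = 9·π/2 = 9*π/2;  (5)²·∫cos(2x)² dx = 25·π/2 = 25*π/2.
  u² cross terms: 2·(-4)·(-3)·∫sin(x)·sin(3x) dx = 24·(0) = 0;  2·(-4)·(5)·∫sin(x)·cos(2x) dx = -40·(-2/3) = 80/3;  2·(-3)·(5)·∫sin(3x)·cos(2x) dx = -30·(6/5) = -36.
  So ∫_0^π u² dx = 8*π + 9*π/2 + 25*π/2 + 0 + 80/3 − 36 = -28/3 + 25*π.
  (u')² squared terms: (-10)²·∫sin(2x)² dx = 100·π/2 = 50*π;  (-9)²·∫cos(3x)² dx = 81·π/2 = 81*π/2;  (-4)²·∫cos(x)² dx = 16·π/2 = 8*π.
  (u')² cross terms: 2·(-10)·(-9)·∫sin(2x)·cos(3x) dx = 180·(-4/5) = -144;  2·(-10)·(-4)·∫sin(2x)·cos(x) dx = 80·(4/3) = 320/3;  2·(-9)·(-4)·∫cos(3x)·cos(x) dx = 72·(0) = 0.
  So ∫_0^π (u')² dx = 50*π + 81*π/2 + 8*π − 144 + 320/3 + 0 = -112/3 + 197*π/2.
||u||_{H^1}^2 = (-28/3 + 25*π) + (-112/3 + 197*π/2) = -140/3 + 247*π/2.


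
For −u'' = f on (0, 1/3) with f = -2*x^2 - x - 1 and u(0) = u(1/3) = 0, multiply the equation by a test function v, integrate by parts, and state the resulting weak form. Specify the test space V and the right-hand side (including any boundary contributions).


V = H^1_0(0, 1/3) (so v(0) = v(1/3) = 0); weak form: ∫_0^1/3 u'v' dx = ∫_0^1/3 (-2*x^2 - x - 1) v dx for all v ∈ V.

Multiply both sides by a test function v and integrate from 0 to 1/3:
  ∫_0^1/3 −u''(x) v(x) dx = ∫_0^1/3 f(x) v(x) dx.
Integrate the LHS by parts once:
  ∫_0^1/3 −u'' v dx = −[u'(x) v(x)]_0^1/3 + ∫_0^1/3 u'(x) v'(x) dx.
Thus ∫_0^1/3 u'(x) v'(x) dx = ∫_0^1/3 f(x) v(x) dx + [u'(x) v(x)]_0^1/3.
Choose V so that boundary terms are either known or forced to vanish.
u is Dirichlet: u(0) = u(1/3) = 0. Let V = H^1_0(0, 1/3); then v(0) = v(1/3) = 0, and [u' v]_0^1/3 = 0.
Weak formulation: find u (satisfying any essential BC) such that ∫_0^1/3 u'(x) v'(x) dx = ∫_0^1/3 f v dx for all v ∈ V.
Substituting f(x) = -2*x^2 - x - 1, the right-hand side is ∫_0^1/3 (-2*x^2 - x - 1) v dx.


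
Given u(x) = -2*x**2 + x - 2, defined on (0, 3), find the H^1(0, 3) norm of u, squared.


||u||_{H^1}^2 = 1497/5

The H^1 norm (squared) on an interval (0, L) is
  ||u||_{H^1}^2 = ∫_0^L u(x)^2 dx + ∫_0^L u'(x)^2 dx.
Compute u'(x) = 1 - 4*x.
Then u(x)^2 = 4*x**4 - 4*x**3 + 9*x**2 - 4*x + 4 and u'(x)^2 = 16*x**2 - 8*x + 1.
Integrate each monomial from 0 to 3 using ∫_0^3 c·x^n dx = c·3^(n+1)/(n+1):
  ∫_0^3 u(x)^2 dx = ∫_0^3 (4*x^4 - 4*x^3 + 9*x^2 - 4*x + 4) dx. Term by term:
    ∫_0^3 4*x^4 dx = 972/5;  ∫_0^3 -4*x^3 dx = -81;  ∫_0^3 9*x^2 dx = 81;
    ∫_0^3 -4*x dx = -18;  ∫_0^3 4 dx = 12.
  Sum: 972/5 − 81 + 81 − 18 + 12 = 942/5.
  ∫_0^3 u'(x)^2 dx = ∫_0^3 (16*x^2 - 8*x + 1) dx. Term by term:
    ∫_0^3 16*x^2 dx = 144;  ∫_0^3 -8*x dx = -36;  ∫_0^3 1 dx = 3.
  Sum: 144 − 36 + 3 = 111.
Adding: ||u||_{H^1}^2 = 942/5 + 111 = 1497/5.


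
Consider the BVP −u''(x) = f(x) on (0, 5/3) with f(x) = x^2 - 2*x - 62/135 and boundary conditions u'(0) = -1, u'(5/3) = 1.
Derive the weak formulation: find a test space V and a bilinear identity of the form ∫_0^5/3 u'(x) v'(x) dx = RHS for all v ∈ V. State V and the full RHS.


V = H^1(0, 5/3) (v unrestricted at boundary; u is determined up to an additive constant); weak form: ∫_0^5/3 u'v' dx = ∫_0^5/3 (x^2 - 2*x - 62/135) v dx + v(5/3) + v(0) for all v ∈ V.

Multiply both sides by a test function v and integrate from 0 to 5/3:
  ∫_0^5/3 −u''(x) v(x) dx = ∫_0^5/3 f(x) v(x) dx.
Integrate the LHS by parts once:
  ∫_0^5/3 −u'' v dx = −[u'(x) v(x)]_0^5/3 + ∫_0^5/3 u'(x) v'(x) dx.
Thus ∫_0^5/3 u'(x) v'(x) dx = ∫_0^5/3 f(x) v(x) dx + [u'(x) v(x)]_0^5/3.
Choose V so that boundary terms are either known or forced to vanish.
u has inhomogeneous Neumann u'(0) = -1, u'(5/3) = 1. [u' v]_0^5/3 = (1)·v(5/3) − (-1)·v(0) = v(5/3) + v(0). Take V = H^1(0, 5/3); boundary term becomes part of RHS.
Weak formulation: find u (satisfying any essential BC) such that ∫_0^5/3 u'(x) v'(x) dx = ∫_0^5/3 f v dx + v(5/3) + v(0) for all v ∈ V (Neumann data are natural BCs: they enter the RHS as boundary terms).
Substituting f(x) = x^2 - 2*x - 62/135, the right-hand side is ∫_0^5/3 (x^2 - 2*x - 62/135) v dx + v(5/3) + v(0).
Compatibility check (pure Neumann): taking v ≡ 1 ∈ V gives 0 = ∫_0^5/3 f dx + (1) − (-1), i.e. ∫_0^5/3 f dx must equal u'(0) − u'(5/3) = -2. Indeed ∫_0^5/3 (x^2 - 2*x - 62/135) dx = -2, so the data are compatible. The solution is then unique only up to an additive constant (fix it e.g. by requiring ∫_0^5/3 u dx = 0).


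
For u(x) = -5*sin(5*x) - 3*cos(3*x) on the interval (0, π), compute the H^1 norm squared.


||u||_{H^1(0,π)}^2 = 370*π

u'(x) = 9*sin(3*x) - 25*cos(5*x).
Expand u² and (u')² and integrate term by term on (0, π), using: for integers n ≥ 1, ∫_0^π sin²(nx) dx = ∫_0^π cos²(nx) dx = π/2; for n ≠ n', ∫_0^π sin(nx)sin(n'x) dx = ∫_0^π cos(nx)cos(n'x) dx = 0; and by product-to-sum, ∫_0^π sin(nx)cos(n'x) dx = ½∫_0^π [sin((n+n')x) + sin((n−n')x)] dx, which is 0 when n+n' is even and 2n/(n²−n'²) when n+n' is odd (it need not vanish on (0, π)).
  u² squared terms: (-5)²·∫sin(5x)² dx = 25·π/2 = 25*π/2;  (-3)²·∫cos(3x)² dx = 9·π/2 = 9*π/2.
  u² cross terms: 2·(-5)·(-3)·∫sin(5x)·cos(3x) dx = 30·(0) = 0.
  So ∫_0^π u² dx = 25*π/2 + 9*π/2 + 0 = 17*π.
  (u')² squared terms: (-25)²·∫cos(5x)² dx = 625·π/2 = 625*π/2;  (9)²·∫sin(3x)² dx = 81·π/2 = 81*π/2.
  (u')² cross terms: 2·(-25)·(9)·∫cos(5x)·sin(3x) dx = -450·(0) = 0.
  So ∫_0^π (u')² dx = 625*π/2 + 81*π/2 + 0 = 353*π.
||u||_{H^1}^2 = (17*π) + (353*π) = 370*π.


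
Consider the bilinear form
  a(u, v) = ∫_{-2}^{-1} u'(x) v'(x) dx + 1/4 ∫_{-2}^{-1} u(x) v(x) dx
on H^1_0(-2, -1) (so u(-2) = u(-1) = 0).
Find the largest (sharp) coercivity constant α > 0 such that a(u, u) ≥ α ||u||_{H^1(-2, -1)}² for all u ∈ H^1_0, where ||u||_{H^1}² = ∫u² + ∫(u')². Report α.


α = (1/4 + π^2)/(1 + π^2)

Coercivity of a(·,·) on H^1_0(-2, -1) means a(u, u) ≥ α ||u||_{H^1}² for every u ∈ H^1_0.
The interval has length L = 1, and Poincaré/coercivity depend only on L. Here a(u, u) = ∫(u')² + (1/4)·∫u².
Here 0 < c = 1/4 < 1. The condition a(u,u) ≥ α||u||_{H^1}² reads (1−α)∫(u')² ≥ (α−c)∫u². Any admissible α is ≤ 1 (rapidly oscillating u have ∫u²/∫(u')² → 0), and α = 1 would force 0 ≥ (1−c)∫u², impossible since c < 1; so 1−α > 0. By the sharp Poincaré inequality on H^1_0 of an interval of length L, ∫(u')² ≥ (π/L)²∫u² with equality for the first sine mode sin(π(x−x₀)/L) (x₀ the left endpoint), so the inequality holds for all u iff (1−α)(π/L)² ≥ α − c, i.e. α ≤ ((π/L)² + c)/((π/L)² + 1) = (1 + c(L/π)²)/(1 + (L/π)²). With (π/L)² = π^2 and c = 1/4, the largest admissible constant is α = ((π/L)² + c)/((π/L)² + 1).
Simplifying, α = (1/4 + π^2)/(1 + π^2).


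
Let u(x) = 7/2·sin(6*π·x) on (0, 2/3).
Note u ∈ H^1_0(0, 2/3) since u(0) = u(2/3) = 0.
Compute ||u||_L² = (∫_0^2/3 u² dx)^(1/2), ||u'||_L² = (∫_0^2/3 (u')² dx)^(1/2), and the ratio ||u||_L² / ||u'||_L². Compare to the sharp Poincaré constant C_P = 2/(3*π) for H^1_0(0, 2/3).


||u||_L² / ||u'||_L² = 1/(6*π) < C_P = 2/(3*π).

u(x) = 7/2·sin(6*π·x), so u'(x) = 21*π*cos(6*π*x).
Writing u(x) = A·sin(kπx/L) with A = 7/2 and k = 4, use ∫_0^L sin²(kπx/L) dx = L/2 and ∫_0^L cos²(kπx/L) dx = L/2.
u² = 49/4·sin²(6*π·x) and (u')² = 441*π^2·cos²(6*π·x), and each of sin², cos² integrates to L/2 = 1/3 over (0, 2/3).
∫_0^2/3 u² dx = 49/12, so ||u||_L² = 7*sqrt(3)/6.
∫_0^2/3 (u')² dx = 147*π^2, so ||u'||_L² = 7*sqrt(3)*π.
Ratio ||u||_L² / ||u'||_L² = 1/(6*π).
Sharp Poincaré constant on H^1_0(0, 2/3) is C_P = L/π = 2/(3*π), achieved by sin(3*π/2·x).
This is the k = 4 harmonic; the ratio L/(kπ) is strictly less than C_P = L/π, consistent with the sharp inequality ||u||_L² ≤ C_P ||u'||_L².


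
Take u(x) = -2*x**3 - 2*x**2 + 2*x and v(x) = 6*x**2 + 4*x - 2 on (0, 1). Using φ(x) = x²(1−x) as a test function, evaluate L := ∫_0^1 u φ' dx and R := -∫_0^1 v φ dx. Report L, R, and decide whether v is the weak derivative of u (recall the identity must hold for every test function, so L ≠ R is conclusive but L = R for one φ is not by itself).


LHS = 7/30, RHS = -7/30. No, v is not the weak derivative of u.

u(x) = -2*x**3 - 2*x**2 + 2*x, classical derivative u'(x) = -6*x**2 - 4*x + 2.
φ(x) = x²(1−x), so φ'(x) = x*(2 - 3*x).
Note φ(0) = φ(1) = 0, so the boundary term u·φ vanishes.
LHS = ∫_0^1 u(x) φ'(x) dx = ∫_0^1 (6*x^5 + 2*x^4 - 10*x^3 + 4*x^2) dx. Term by term:
  ∫_0^1 6*x^5 dx = 1;  ∫_0^1 2*x^4 dx = 2/5;  ∫_0^1 -10*x^3 dx = -5/2;
  ∫_0^1 4*x^2 dx = 4/3.
Sum: 1 + 2/5 − 5/2 + 4/3 = 7/30.
So LHS = 7/30.
∫_0^1 v(x) φ(x) dx = ∫_0^1 (-6*x^5 + 2*x^4 + 6*x^3 - 2*x^2) dx. Term by term:
  ∫_0^1 -6*x^5 dx = -1;  ∫_0^1 2*x^4 dx = 2/5;  ∫_0^1 6*x^3 dx = 3/2;
  ∫_0^1 -2*x^2 dx = -2/3.
Sum: -1 + 2/5 + 3/2 − 2/3 = 7/30.
So RHS = -∫_0^1 v(x) φ(x) dx = -7/30.
LHS − RHS = 7/15 ≠ 0, so the identity fails.
(For a valid weak derivative the identity must hold for EVERY test function, in particular this one. The failure shows v is NOT the weak derivative of u.)
Correct weak derivative would be u'(x) = -6*x**2 - 4*x + 2.


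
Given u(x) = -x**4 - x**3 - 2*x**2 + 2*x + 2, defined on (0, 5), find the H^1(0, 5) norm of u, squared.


||u||_{H^1}^2 = 22823465/36

The H^1 norm (squared) on an interval (0, L) is
  ||u||_{H^1}^2 = ∫_0^L u(x)^2 dx + ∫_0^L u'(x)^2 dx.
Compute u'(x) = -4*x**3 - 3*x**2 - 4*x + 2.
Then u(x)^2 = x**8 + 2*x**7 + 5*x**6 - 4*x**4 - 12*x**3 - 4*x**2 + 8*x + 4 and u'(x)^2 = 16*x**6 + 24*x**5 + 41*x**4 + 8*x**3 + 4*x**2 - 16*x + 4.
Integrate each monomial from 0 to 5 using ∫_0^5 c·x^n dx = c·5^(n+1)/(n+1):
  ∫_0^5 u(x)^2 dx = ∫_0^5 (x^8 + 2*x^7 + 5*x^6 - 4*x^4 - 12*x^3 - 4*x^2 + 8*x + 4) dx. Term by term:
    ∫_0^5 x^8 dx = 1953125/9;  ∫_0^5 2*x^7 dx = 390625/4;  ∫_0^5 5*x^6 dx = 390625/7;
    ∫_0^5 -4*x^4 dx = -2500;  ∫_0^5 -12*x^3 dx = -1875;  ∫_0^5 -4*x^2 dx = -500/3;
    ∫_0^5 8*x dx = 100;  ∫_0^5 4 dx = 20.
  Sum: 1953125/9 + 390625/4 + 390625/7 − 2500 − 1875 − 500/3 + 100 + 20 = 92245115/252.
  ∫_0^5 u'(x)^2 dx = ∫_0^5 (16*x^6 + 24*x^5 + 41*x^4 + 8*x^3 + 4*x^2 - 16*x + 4) dx. Term by term:
    ∫_0^5 16*x^6 dx = 1250000/7;  ∫_0^5 24*x^5 dx = 62500;  ∫_0^5 41*x^4 dx = 25625;
    ∫_0^5 8*x^3 dx = 1250;  ∫_0^5 4*x^2 dx = 500/3;  ∫_0^5 -16*x dx = -200;
    ∫_0^5 4 dx = 20.
  Sum: 1250000/7 + 62500 + 25625 + 1250 + 500/3 − 200 + 20 = 5626595/21.
Adding: ||u||_{H^1}^2 = 92245115/252 + 5626595/21 = 22823465/36.
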